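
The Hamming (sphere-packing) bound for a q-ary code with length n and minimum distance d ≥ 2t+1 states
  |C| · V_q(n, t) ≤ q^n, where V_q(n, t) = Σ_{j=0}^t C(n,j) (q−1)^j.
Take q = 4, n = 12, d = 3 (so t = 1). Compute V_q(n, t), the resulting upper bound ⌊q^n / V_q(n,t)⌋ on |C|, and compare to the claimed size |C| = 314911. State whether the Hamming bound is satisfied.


V_q(n, t) = 37, q^n = 16777216, Hamming bound = 453438, |C| = 314911 ≤ bound (satisfied).

Step 1: Compute V_q(n, t) = Σ_{j=0}^1 C(n, j) (q−1)^j.
  j = 0: C(12,0)·(3)^0 = 1·1 = 1.
  j = 1: C(12,1)·(3)^1 = 12·3 = 36.
  V_q(n, t) = 1 + 36 = 37.
Step 2: q^n = 4^12 = 16777216.
Step 3: Hamming bound ⌊q^n / V_q(n,t)⌋ = ⌊16777216/37⌋ = 453438.
Step 4: Compare |C| = 314911 to 453438: satisfied.
The claimed |C| lies below the Hamming bound.


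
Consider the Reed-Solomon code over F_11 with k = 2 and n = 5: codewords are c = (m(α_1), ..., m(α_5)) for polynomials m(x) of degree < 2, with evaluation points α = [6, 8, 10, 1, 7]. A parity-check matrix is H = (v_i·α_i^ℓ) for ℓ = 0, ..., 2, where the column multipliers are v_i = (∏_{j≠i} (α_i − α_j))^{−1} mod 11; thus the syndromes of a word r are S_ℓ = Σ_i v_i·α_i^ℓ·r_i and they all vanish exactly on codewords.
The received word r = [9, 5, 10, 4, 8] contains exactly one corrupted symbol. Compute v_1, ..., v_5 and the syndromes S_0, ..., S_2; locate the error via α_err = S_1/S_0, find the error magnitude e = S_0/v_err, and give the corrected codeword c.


S = (5, 8, 4), error at position 1, error magnitude e = 9, c = [0, 5, 10, 4, 8].

Step 1: column multipliers v_i = (∏_{j≠i}(α_i − α_j))^{−1} mod 11.
  i = 1 (α = 6): (6−8)(6−10)(6−1)(6−7) = (−2)·(−4)·5·(−1) = −40 ≡ 4, so v_1 = 4^{−1} = 3 (mod 11).
  i = 2 (α = 8): (8−6)(8−10)(8−1)(8−7) = 2·(−2)·7·1 = −28 ≡ 5, so v_2 = 5^{−1} = 9 (mod 11).
  i = 3 (α = 10): (10−6)(10−8)(10−1)(10−7) = 4·2·9·3 = 216 ≡ 7, so v_3 = 7^{−1} = 8 (mod 11).
  i = 4 (α = 1): (1−6)(1−8)(1−10)(1−7) = (−5)·(−7)·(−9)·(−6) = 1890 ≡ 9, so v_4 = 9^{−1} = 5 (mod 11).
  i = 5 (α = 7): (7−6)(7−8)(7−10)(7−1) = 1·(−1)·(−3)·6 = 18 ≡ 7, so v_5 = 7^{−1} = 8 (mod 11).
  v = [3, 9, 8, 5, 8].
Step 2: syndromes of r = [9, 5, 10, 4, 8] (all sums mod 11).
  S_0 = Σ v_i r_i = 3·9 + 9·5 + 8·10 + 5·4 + 8·8 = 236 ≡ 5.
  S_1 = Σ v_i α_i r_i = 3·6·9 + 9·8·5 + 8·10·10 + 5·1·4 + 8·7·8 = 1790 ≡ 8.
  α_i^2 mod 11 = [3, 9, 1, 1, 5].
  S_2 = Σ v_i α_i^2 r_i = 3·3·9 + 9·9·5 + 8·1·10 + 5·1·4 + 8·5·8 = 906 ≡ 4.
  S = (5, 8, 4) ≠ 0, so r is not a codeword (an error is present).
Step 3: locate the error. For a single error e at position i, S_ℓ = v_i·e·α_i^ℓ, so α_err = S_1/S_0.
  S_0^{−1} = 5^{−1} = 9 (mod 11), so α_err = 8·9 = 72 ≡ 6 = α_1. Error position i = 1.
  Consistency check: S_2/S_1 = 4·7 = 28 ≡ 6 = α_err ✓ (single-error assumption holds).
Step 4: error magnitude e = S_0/v_1 = S_0·∏_{j≠1}(α_1 − α_j) = 5·4 = 20 ≡ 9 (mod 11).
Step 5: correct position 1: c_1 = r_1 − e = 9 − 9 ≡ 0 (mod 11). Hence c = [0, 5, 10, 4, 8].
  Check: interpolating c through the α_i gives m(x) = 7 + 8·x (degree < 2) with m(α_i) = c_i for every i, so c is indeed a codeword.


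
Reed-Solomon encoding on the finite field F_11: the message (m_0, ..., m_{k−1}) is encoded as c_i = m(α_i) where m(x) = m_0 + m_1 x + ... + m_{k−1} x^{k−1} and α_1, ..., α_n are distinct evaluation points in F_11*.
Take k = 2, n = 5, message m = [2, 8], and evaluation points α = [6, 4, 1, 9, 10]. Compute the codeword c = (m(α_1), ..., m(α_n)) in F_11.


c = [6, 1, 10, 8, 5]

Message polynomial: m(x) = 2 + 8·x (mod 11).
For each evaluation point α_i, compute m(α_i) mod 11:
  α_1 = 6: Horner steps 8 → 6, so m(6) = 6.
  α_2 = 4: Horner steps 8 → 1, so m(4) = 1.
  α_3 = 1: Horner steps 8 → 10, so m(1) = 10.
  α_4 = 9: Horner steps 8 → 8, so m(9) = 8.
  α_5 = 10: Horner steps 8 → 5, so m(10) = 5.
Codeword c = [6, 1, 10, 8, 5] ∈ F_11^5.


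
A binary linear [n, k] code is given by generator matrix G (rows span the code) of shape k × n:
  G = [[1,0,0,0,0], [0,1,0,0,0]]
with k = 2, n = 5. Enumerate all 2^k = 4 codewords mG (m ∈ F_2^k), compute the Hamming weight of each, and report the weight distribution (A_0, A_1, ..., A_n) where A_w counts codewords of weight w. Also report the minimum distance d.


Weight distribution: A_0 = 1, A_1 = 2, A_2 = 1. Minimum distance d = 1.

Enumerate all 2^2 = 4 messages m ∈ F_2^2.
For each, compute codeword c = mG in F_2^5, then tally its weight.
  m = 00 → c = 00000, weight = 0.
  m = 10 → c = 10000, weight = 1.
  m = 01 → c = 01000, weight = 1.
  m = 11 → c = 11000, weight = 2.
Tally weights:
  weight 0: 1 codewords.
  weight 1: 2 codewords.
  weight 2: 1 codewords.
Minimum distance d = smallest w > 0 with A_w > 0 = 1.
Sanity: Σ A_w = 4 = 2^2 = 4 ✓.


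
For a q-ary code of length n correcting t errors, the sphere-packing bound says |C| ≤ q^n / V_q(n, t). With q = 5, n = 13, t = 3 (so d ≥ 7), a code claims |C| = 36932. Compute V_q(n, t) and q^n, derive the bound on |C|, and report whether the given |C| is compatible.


V_q(n, t) = 19605, q^n = 1220703125, Hamming bound = 62264, |C| = 36932 ≤ bound (satisfied).

Step 1: Compute V_q(n, t) = Σ_{j=0}^3 C(n, j) (q−1)^j.
  j = 0: C(13,0)·(4)^0 = 1·1 = 1.
  j = 1: C(13,1)·(4)^1 = 13·4 = 52.
  j = 2: C(13,2)·(4)^2 = 78·16 = 1248.
  j = 3: C(13,3)·(4)^3 = 286·64 = 18304.
  V_q(n, t) = 1 + 52 + 1248 + 18304 = 19605.
Step 2: q^n = 5^13 = 1220703125.
Step 3: Hamming bound ⌊q^n / V_q(n,t)⌋ = ⌊1220703125/19605⌋ = 62264.
Step 4: Compare |C| = 36932 to 62264: satisfied.
The claimed |C| lies below the Hamming bound.


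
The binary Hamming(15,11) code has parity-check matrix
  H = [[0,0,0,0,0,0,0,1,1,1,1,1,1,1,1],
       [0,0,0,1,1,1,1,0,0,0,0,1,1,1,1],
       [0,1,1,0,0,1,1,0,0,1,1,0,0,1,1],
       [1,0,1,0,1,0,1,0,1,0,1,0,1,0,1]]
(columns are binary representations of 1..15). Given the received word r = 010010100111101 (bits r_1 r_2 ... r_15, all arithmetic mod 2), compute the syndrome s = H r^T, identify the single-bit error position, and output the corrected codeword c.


s = (1, 1, 1, 1)^T, error position = 15, corrected codeword c = 010010100111100

Compute s = H r^T mod 2 one row at a time:
  s_1 = 0 + 0 + 1 + 1 + 1 + 1 + 0 + 1 = 5 ≡ 1 (mod 2).
  s_2 = 0 + 1 + 0 + 1 + 1 + 1 + 0 + 1 = 5 ≡ 1 (mod 2).
  s_3 = 1 + 0 + 0 + 1 + 1 + 1 + 0 + 1 = 5 ≡ 1 (mod 2).
  s_4 = 0 + 0 + 1 + 1 + 0 + 1 + 1 + 1 = 5 ≡ 1 (mod 2).
s = (1, 1, 1, 1)^T — this equals column 15 of H (binary 1111), so error is at position 15.
Correct: flip bit 15 of r = 010010100111101 to get c = 010010100111100.


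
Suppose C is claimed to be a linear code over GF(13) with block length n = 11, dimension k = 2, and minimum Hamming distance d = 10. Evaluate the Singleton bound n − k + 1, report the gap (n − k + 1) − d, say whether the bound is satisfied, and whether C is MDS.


Singleton RHS = n − k + 1 = 10, slack = 0, bound satisfied, MDS.

Singleton bound: d ≤ n − k + 1.
Here n = 11, k = 2, so n − k + 1 = 10.
Given d = 10, check d ≤ 10: YES.
Slack = (n − k + 1) − d = 0.
The code is MDS (slack = 0).
Description: the claimed parameters are [11, 2, 10]_13; such a code would be MDS (meets Singleton bound).


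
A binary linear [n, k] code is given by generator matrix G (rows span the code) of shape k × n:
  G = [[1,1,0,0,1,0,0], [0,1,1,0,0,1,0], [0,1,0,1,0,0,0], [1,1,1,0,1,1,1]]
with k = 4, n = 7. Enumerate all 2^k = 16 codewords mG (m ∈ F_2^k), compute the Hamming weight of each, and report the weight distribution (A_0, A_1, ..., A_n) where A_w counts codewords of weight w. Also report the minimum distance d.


Weight distribution: A_0 = 1, A_2 = 3, A_3 = 6, A_4 = 1, A_5 = 2, A_6 = 3. Minimum distance d = 2.

Enumerate all 2^4 = 16 messages m ∈ F_2^4.
For each, compute codeword c = mG in F_2^7, then tally its weight.
  m = 0000 → c = 0000000, weight = 0.
  m = 1000 → c = 1100100, weight = 3.
  m = 0100 → c = 0110010, weight = 3.
  m = 1100 → c = 1010110, weight = 4.
  m = 0010 → c = 0101000, weight = 2.
  m = 1010 → c = 1001100, weight = 3.
  m = 0110 → c = 0011010, weight = 3.
  m = 1110 → c = 1111110, weight = 6.
  m = 0001 → c = 1110111, weight = 6.
  m = 1001 → c = 0010011, weight = 3.
  m = 0101 → c = 1000101, weight = 3.
  m = 1101 → c = 0100001, weight = 2.
  m = 0011 → c = 1011111, weight = 6.
  m = 1011 → c = 0111011, weight = 5.
  m = 0111 → c = 1101101, weight = 5.
  m = 1111 → c = 0001001, weight = 2.
Tally weights:
  weight 0: 1 codewords.
  weight 2: 3 codewords.
  weight 3: 6 codewords.
  weight 4: 1 codewords.
  weight 5: 2 codewords.
  weight 6: 3 codewords.
Minimum distance d = smallest w > 0 with A_w > 0 = 2.
Sanity: Σ A_w = 16 = 2^4 = 16 ✓.


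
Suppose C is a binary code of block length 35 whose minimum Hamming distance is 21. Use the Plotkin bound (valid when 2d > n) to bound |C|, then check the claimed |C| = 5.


Plotkin bound M ≤ 6; given |C| = 5 ≤ bound (satisfied).

Check applicability: 2d = 42, n = 35.
2d − n = 7 > 0, so Plotkin applies.
Compute d/(2d−n) = 21/7 ≈ 3.0000.
⌊d/(2d−n)⌋ = 3.
Plotkin bound: M ≤ 2·3 = 6.
Given |C| = 5, check: satisfied.
This |C| is below the Plotkin bound.


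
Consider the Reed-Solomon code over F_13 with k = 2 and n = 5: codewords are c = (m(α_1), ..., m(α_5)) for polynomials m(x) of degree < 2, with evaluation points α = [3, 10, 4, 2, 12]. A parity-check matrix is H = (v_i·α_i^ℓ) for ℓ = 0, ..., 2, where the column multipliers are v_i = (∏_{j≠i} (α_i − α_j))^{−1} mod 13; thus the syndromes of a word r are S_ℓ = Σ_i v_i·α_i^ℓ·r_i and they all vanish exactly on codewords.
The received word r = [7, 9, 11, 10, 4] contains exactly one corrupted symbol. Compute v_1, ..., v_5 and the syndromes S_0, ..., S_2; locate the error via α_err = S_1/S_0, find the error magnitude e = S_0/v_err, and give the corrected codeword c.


S = (5, 10, 7), error at position 4, error magnitude e = 7, c = [7, 9, 11, 3, 4].

Step 1: column multipliers v_i = (∏_{j≠i}(α_i − α_j))^{−1} mod 13.
  i = 1 (α = 3): (3−10)(3−4)(3−2)(3−12) = (−7)·(−1)·1·(−9) = −63 ≡ 2, so v_1 = 2^{−1} = 7 (mod 13).
  i = 2 (α = 10): (10−3)(10−4)(10−2)(10−12) = 7·6·8·(−2) = −672 ≡ 4, so v_2 = 4^{−1} = 10 (mod 13).
  i = 3 (α = 4): (4−3)(4−10)(4−2)(4−12) = 1·(−6)·2·(−8) = 96 ≡ 5, so v_3 = 5^{−1} = 8 (mod 13).
  i = 4 (α = 2): (2−3)(2−10)(2−4)(2−12) = (−1)·(−8)·(−2)·(−10) = 160 ≡ 4, so v_4 = 4^{−1} = 10 (mod 13).
  i = 5 (α = 12): (12−3)(12−10)(12−4)(12−2) = 9·2·8·10 = 1440 ≡ 10, so v_5 = 10^{−1} = 4 (mod 13).
  v = [7, 10, 8, 10, 4].
Step 2: syndromes of r = [7, 9, 11, 10, 4] (all sums mod 13).
  S_0 = Σ v_i r_i = 7·7 + 10·9 + 8·11 + 10·10 + 4·4 = 343 ≡ 5.
  S_1 = Σ v_i α_i r_i = 7·3·7 + 10·10·9 + 8·4·11 + 10·2·10 + 4·12·4 = 1791 ≡ 10.
  α_i^2 mod 13 = [9, 9, 3, 4, 1].
  S_2 = Σ v_i α_i^2 r_i = 7·9·7 + 10·9·9 + 8·3·11 + 10·4·10 + 4·1·4 = 1931 ≡ 7.
  S = (5, 10, 7) ≠ 0, so r is not a codeword (an error is present).
Step 3: locate the error. For a single error e at position i, S_ℓ = v_i·e·α_i^ℓ, so α_err = S_1/S_0.
  S_0^{−1} = 5^{−1} = 8 (mod 13), so α_err = 10·8 = 80 ≡ 2 = α_4. Error position i = 4.
  Consistency check: S_2/S_1 = 7·4 = 28 ≡ 2 = α_err ✓ (single-error assumption holds).
Step 4: error magnitude e = S_0/v_4 = S_0·∏_{j≠4}(α_4 − α_j) = 5·4 = 20 ≡ 7 (mod 13).
Step 5: correct position 4: c_4 = r_4 − e = 10 − 7 ≡ 3 (mod 13). Hence c = [7, 9, 11, 3, 4].
  Check: interpolating c through the α_i gives m(x) = 8 + 4·x (degree < 2) with m(α_i) = c_i for every i, so c is indeed a codeword.


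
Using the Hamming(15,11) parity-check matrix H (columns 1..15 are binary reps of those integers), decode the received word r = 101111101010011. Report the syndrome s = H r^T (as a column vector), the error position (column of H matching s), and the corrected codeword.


s = (0, 0, 0, 1)^T, error position = 1, corrected codeword c = 001111101010011

Compute s = H r^T mod 2 one row at a time:
  s_1 = 0 + 1 + 0 + 1 + 0 + 0 + 1 + 1 = 4 ≡ 0 (mod 2).
  s_2 = 1 + 1 + 1 + 1 + 0 + 0 + 1 + 1 = 6 ≡ 0 (mod 2).
  s_3 = 0 + 1 + 1 + 1 + 0 + 1 + 1 + 1 = 6 ≡ 0 (mod 2).
  s_4 = 1 + 1 + 1 + 1 + 1 + 1 + 0 + 1 = 7 ≡ 1 (mod 2).
s = (0, 0, 0, 1)^T — this equals column 1 of H (binary 0001), so error is at position 1.
Correct: flip bit 1 of r = 101111101010011 to get c = 001111101010011.


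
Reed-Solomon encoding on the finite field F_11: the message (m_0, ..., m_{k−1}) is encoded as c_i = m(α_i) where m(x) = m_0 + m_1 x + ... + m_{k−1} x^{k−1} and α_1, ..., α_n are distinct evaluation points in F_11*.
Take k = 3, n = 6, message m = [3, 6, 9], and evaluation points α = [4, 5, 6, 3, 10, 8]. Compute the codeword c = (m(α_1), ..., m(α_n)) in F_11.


c = [6, 5, 0, 3, 6, 0]

Message polynomial: m(x) = 3 + 6·x + 9·x^2 (mod 11).
For each evaluation point α_i, compute m(α_i) mod 11:
  α_1 = 4: Horner steps 9 → 9 → 6, so m(4) = 6.
  α_2 = 5: Horner steps 9 → 7 → 5, so m(5) = 5.
  α_3 = 6: Horner steps 9 → 5 → 0, so m(6) = 0.
  α_4 = 3: Horner steps 9 → 0 → 3, so m(3) = 3.
  α_5 = 10: Horner steps 9 → 8 → 6, so m(10) = 6.
  α_6 = 8: Horner steps 9 → 1 → 0, so m(8) = 0.
Codeword c = [6, 5, 0, 3, 6, 0] ∈ F_11^6.


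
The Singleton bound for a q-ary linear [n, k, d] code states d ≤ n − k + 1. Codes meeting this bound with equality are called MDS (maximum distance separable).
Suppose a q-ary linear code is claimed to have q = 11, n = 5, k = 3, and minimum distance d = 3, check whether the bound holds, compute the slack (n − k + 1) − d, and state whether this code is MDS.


Singleton RHS = n − k + 1 = 3, slack = 0, bound satisfied, MDS.

Singleton bound: d ≤ n − k + 1.
Here n = 5, k = 3, so n − k + 1 = 3.
Given d = 3, check d ≤ 3: YES.
Slack = (n − k + 1) − d = 0.
The code is MDS (slack = 0).
Description: the claimed parameters are [5, 3, 3]_11; such a code would be MDS (meets Singleton bound).


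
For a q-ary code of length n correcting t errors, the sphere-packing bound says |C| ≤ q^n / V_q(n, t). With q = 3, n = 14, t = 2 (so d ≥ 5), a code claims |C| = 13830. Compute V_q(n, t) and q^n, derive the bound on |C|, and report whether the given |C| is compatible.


V_q(n, t) = 393, q^n = 4782969, Hamming bound = 12170, |C| = 13830 > bound (violated).

Step 1: Compute V_q(n, t) = Σ_{j=0}^2 C(n, j) (q−1)^j.
  j = 0: C(14,0)·(2)^0 = 1·1 = 1.
  j = 1: C(14,1)·(2)^1 = 14·2 = 28.
  j = 2: C(14,2)·(2)^2 = 91·4 = 364.
  V_q(n, t) = 1 + 28 + 364 = 393.
Step 2: q^n = 3^14 = 4782969.
Step 3: Hamming bound ⌊q^n / V_q(n,t)⌋ = ⌊4782969/393⌋ = 12170.
Step 4: Compare |C| = 13830 to 12170: violated.
The claimed |C| lies above the Hamming bound, so no 3-ary code of length 14 with d ≥ 5 can have 13830 codewords.


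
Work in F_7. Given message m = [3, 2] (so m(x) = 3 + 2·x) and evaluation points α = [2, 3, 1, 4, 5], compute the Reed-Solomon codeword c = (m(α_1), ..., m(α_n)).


c = [0, 2, 5, 4, 6]

Message polynomial: m(x) = 3 + 2·x (mod 7).
For each evaluation point α_i, compute m(α_i) mod 7:
  α_1 = 2: Horner steps 2 → 0, so m(2) = 0.
  α_2 = 3: Horner steps 2 → 2, so m(3) = 2.
  α_3 = 1: Horner steps 2 → 5, so m(1) = 5.
  α_4 = 4: Horner steps 2 → 4, so m(4) = 4.
  α_5 = 5: Horner steps 2 → 6, so m(5) = 6.
Codeword c = [0, 2, 5, 4, 6] ∈ F_7^5.


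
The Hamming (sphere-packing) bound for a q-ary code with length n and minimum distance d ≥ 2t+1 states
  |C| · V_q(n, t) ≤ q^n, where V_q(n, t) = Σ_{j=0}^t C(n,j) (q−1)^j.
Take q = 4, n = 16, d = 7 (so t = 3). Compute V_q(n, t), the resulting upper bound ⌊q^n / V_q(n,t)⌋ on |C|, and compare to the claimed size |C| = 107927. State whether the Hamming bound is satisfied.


V_q(n, t) = 16249, q^n = 4294967296, Hamming bound = 264321, |C| = 107927 ≤ bound (satisfied).

Step 1: Compute V_q(n, t) = Σ_{j=0}^3 C(n, j) (q−1)^j.
  j = 0: C(16,0)·(3)^0 = 1·1 = 1.
  j = 1: C(16,1)·(3)^1 = 16·3 = 48.
  j = 2: C(16,2)·(3)^2 = 120·9 = 1080.
  j = 3: C(16,3)·(3)^3 = 560·27 = 15120.
  V_q(n, t) = 1 + 48 + 1080 + 15120 = 16249.
Step 2: q^n = 4^16 = 4294967296.
Step 3: Hamming bound ⌊q^n / V_q(n,t)⌋ = ⌊4294967296/16249⌋ = 264321.
Step 4: Compare |C| = 107927 to 264321: satisfied.
The claimed |C| lies below the Hamming bound.


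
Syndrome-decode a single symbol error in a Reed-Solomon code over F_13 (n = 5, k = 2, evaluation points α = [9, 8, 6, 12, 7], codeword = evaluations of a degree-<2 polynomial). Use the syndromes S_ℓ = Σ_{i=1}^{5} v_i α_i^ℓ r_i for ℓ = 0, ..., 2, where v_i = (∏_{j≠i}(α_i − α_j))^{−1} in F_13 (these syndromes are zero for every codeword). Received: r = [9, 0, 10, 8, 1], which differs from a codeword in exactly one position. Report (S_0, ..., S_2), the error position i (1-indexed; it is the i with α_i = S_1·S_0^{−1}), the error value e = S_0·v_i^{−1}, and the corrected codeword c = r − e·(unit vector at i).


S = (1, 8, 12), error at position 2, error magnitude e = 8, c = [9, 5, 10, 8, 1].

Step 1: column multipliers v_i = (∏_{j≠i}(α_i − α_j))^{−1} mod 13.
  i = 1 (α = 9): (9−8)(9−6)(9−12)(9−7) = 1·3·(−3)·2 = −18 ≡ 8, so v_1 = 8^{−1} = 5 (mod 13).
  i = 2 (α = 8): (8−9)(8−6)(8−12)(8−7) = (−1)·2·(−4)·1 = 8 ≡ 8, so v_2 = 8^{−1} = 5 (mod 13).
  i = 3 (α = 6): (6−9)(6−8)(6−12)(6−7) = (−3)·(−2)·(−6)·(−1) = 36 ≡ 10, so v_3 = 10^{−1} = 4 (mod 13).
  i = 4 (α = 12): (12−9)(12−8)(12−6)(12−7) = 3·4·6·5 = 360 ≡ 9, so v_4 = 9^{−1} = 3 (mod 13).
  i = 5 (α = 7): (7−9)(7−8)(7−6)(7−12) = (−2)·(−1)·1·(−5) = −10 ≡ 3, so v_5 = 3^{−1} = 9 (mod 13).
  v = [5, 5, 4, 3, 9].
Step 2: syndromes of r = [9, 0, 10, 8, 1] (all sums mod 13).
  S_0 = Σ v_i r_i = 5·9 + 5·0 + 4·10 + 3·8 + 9·1 = 118 ≡ 1.
  S_1 = Σ v_i α_i r_i = 5·9·9 + 5·8·0 + 4·6·10 + 3·12·8 + 9·7·1 = 996 ≡ 8.
  α_i^2 mod 13 = [3, 12, 10, 1, 10].
  S_2 = Σ v_i α_i^2 r_i = 5·3·9 + 5·12·0 + 4·10·10 + 3·1·8 + 9·10·1 = 649 ≡ 12.
  S = (1, 8, 12) ≠ 0, so r is not a codeword (an error is present).
Step 3: locate the error. For a single error e at position i, S_ℓ = v_i·e·α_i^ℓ, so α_err = S_1/S_0.
  S_0^{−1} = 1^{−1} = 1 (mod 13), so α_err = 8·1 = 8 ≡ 8 = α_2. Error position i = 2.
  Consistency check: S_2/S_1 = 12·5 = 60 ≡ 8 = α_err ✓ (single-error assumption holds).
Step 4: error magnitude e = S_0/v_2 = S_0·∏_{j≠2}(α_2 − α_j) = 1·8 = 8 ≡ 8 (mod 13).
Step 5: correct position 2: c_2 = r_2 − e = 0 − 8 ≡ 5 (mod 13). Hence c = [9, 5, 10, 8, 1].
  Check: interpolating c through the α_i gives m(x) = 12 + 4·x (degree < 2) with m(α_i) = c_i for every i, so c is indeed a codeword.


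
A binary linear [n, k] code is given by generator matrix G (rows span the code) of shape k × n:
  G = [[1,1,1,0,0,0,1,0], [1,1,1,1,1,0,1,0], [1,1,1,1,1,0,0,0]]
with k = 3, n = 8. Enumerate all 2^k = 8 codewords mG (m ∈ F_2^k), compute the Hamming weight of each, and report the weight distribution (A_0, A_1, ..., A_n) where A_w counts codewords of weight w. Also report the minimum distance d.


Weight distribution: A_0 = 1, A_1 = 1, A_2 = 1, A_3 = 2, A_4 = 1, A_5 = 1, A_6 = 1. Minimum distance d = 1.

Enumerate all 2^3 = 8 messages m ∈ F_2^3.
For each, compute codeword c = mG in F_2^8, then tally its weight.
  m = 000 → c = 00000000, weight = 0.
  m = 100 → c = 11100010, weight = 4.
  m = 010 → c = 11111010, weight = 6.
  m = 110 → c = 00011000, weight = 2.
  m = 001 → c = 11111000, weight = 5.
  m = 101 → c = 00011010, weight = 3.
  m = 011 → c = 00000010, weight = 1.
  m = 111 → c = 11100000, weight = 3.
Tally weights:
  weight 0: 1 codewords.
  weight 1: 1 codewords.
  weight 2: 1 codewords.
  weight 3: 2 codewords.
  weight 4: 1 codewords.
  weight 5: 1 codewords.
  weight 6: 1 codewords.
Minimum distance d = smallest w > 0 with A_w > 0 = 1.
Sanity: Σ A_w = 8 = 2^3 = 8 ✓.


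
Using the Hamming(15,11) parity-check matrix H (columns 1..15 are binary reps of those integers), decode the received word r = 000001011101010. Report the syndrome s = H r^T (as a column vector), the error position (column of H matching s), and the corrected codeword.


s = (1, 1, 1, 1)^T, error position = 15, corrected codeword c = 000001011101011

Compute s = H r^T mod 2 one row at a time:
  s_1 = 1 + 1 + 1 + 0 + 1 + 0 + 1 + 0 = 5 ≡ 1 (mod 2).
  s_2 = 0 + 0 + 1 + 0 + 1 + 0 + 1 + 0 = 3 ≡ 1 (mod 2).
  s_3 = 0 + 0 + 1 + 0 + 1 + 0 + 1 + 0 = 3 ≡ 1 (mod 2).
  s_4 = 0 + 0 + 0 + 0 + 1 + 0 + 0 + 0 = 1 ≡ 1 (mod 2).
s = (1, 1, 1, 1)^T — this equals column 15 of H (binary 1111), so error is at position 15.
Correct: flip bit 15 of r = 000001011101010 to get c = 000001011101011.


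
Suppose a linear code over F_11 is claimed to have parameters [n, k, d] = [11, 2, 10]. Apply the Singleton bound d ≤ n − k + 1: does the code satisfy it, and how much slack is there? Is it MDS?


Singleton RHS = n − k + 1 = 10, slack = 0, bound satisfied, MDS.

Singleton bound: d ≤ n − k + 1.
Here n = 11, k = 2, so n − k + 1 = 10.
Given d = 10, check d ≤ 10: YES.
Slack = (n − k + 1) − d = 0.
The code is MDS (slack = 0).
Description: the claimed parameters are [11, 2, 10]_11; such a code would be MDS (meets Singleton bound).


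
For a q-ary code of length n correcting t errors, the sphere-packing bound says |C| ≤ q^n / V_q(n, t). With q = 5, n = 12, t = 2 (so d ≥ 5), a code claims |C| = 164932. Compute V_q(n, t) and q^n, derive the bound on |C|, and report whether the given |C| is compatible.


V_q(n, t) = 1105, q^n = 244140625, Hamming bound = 220941, |C| = 164932 ≤ bound (satisfied).

Step 1: Compute V_q(n, t) = Σ_{j=0}^2 C(n, j) (q−1)^j.
  j = 0: C(12,0)·(4)^0 = 1·1 = 1.
  j = 1: C(12,1)·(4)^1 = 12·4 = 48.
  j = 2: C(12,2)·(4)^2 = 66·16 = 1056.
  V_q(n, t) = 1 + 48 + 1056 = 1105.
Step 2: q^n = 5^12 = 244140625.
Step 3: Hamming bound ⌊q^n / V_q(n,t)⌋ = ⌊244140625/1105⌋ = 220941.
Step 4: Compare |C| = 164932 to 220941: satisfied.
The claimed |C| lies below the Hamming bound.


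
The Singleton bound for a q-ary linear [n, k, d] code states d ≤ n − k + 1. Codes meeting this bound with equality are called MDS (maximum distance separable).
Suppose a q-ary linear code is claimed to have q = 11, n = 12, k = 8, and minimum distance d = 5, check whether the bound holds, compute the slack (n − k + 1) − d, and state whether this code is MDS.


Singleton RHS = n − k + 1 = 5, slack = 0, bound satisfied, MDS.

Singleton bound: d ≤ n − k + 1.
Here n = 12, k = 8, so n − k + 1 = 5.
Given d = 5, check d ≤ 5: YES.
Slack = (n − k + 1) − d = 0.
The code is MDS (slack = 0).
Description: the claimed parameters are [12, 8, 5]_11; such a code would be MDS (meets Singleton bound).


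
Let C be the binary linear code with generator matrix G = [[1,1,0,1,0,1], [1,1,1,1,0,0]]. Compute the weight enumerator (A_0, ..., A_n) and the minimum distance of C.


Weight distribution: A_0 = 1, A_2 = 1, A_4 = 2. Minimum distance d = 2.

Enumerate all 2^2 = 4 messages m ∈ F_2^2.
For each, compute codeword c = mG in F_2^6, then tally its weight.
  m = 00 → c = 000000, weight = 0.
  m = 10 → c = 110101, weight = 4.
  m = 01 → c = 111100, weight = 4.
  m = 11 → c = 001001, weight = 2.
Tally weights:
  weight 0: 1 codewords.
  weight 2: 1 codewords.
  weight 4: 2 codewords.
Minimum distance d = smallest w > 0 with A_w > 0 = 2.
Sanity: Σ A_w = 4 = 2^2 = 4 ✓.


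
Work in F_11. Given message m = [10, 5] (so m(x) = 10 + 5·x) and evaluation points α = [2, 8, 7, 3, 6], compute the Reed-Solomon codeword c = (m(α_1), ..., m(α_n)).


c = [9, 6, 1, 3, 7]

Message polynomial: m(x) = 10 + 5·x (mod 11).
For each evaluation point α_i, compute m(α_i) mod 11:
  α_1 = 2: Horner steps 5 → 9, so m(2) = 9.
  α_2 = 8: Horner steps 5 → 6, so m(8) = 6.
  α_3 = 7: Horner steps 5 → 1, so m(7) = 1.
  α_4 = 3: Horner steps 5 → 3, so m(3) = 3.
  α_5 = 6: Horner steps 5 → 7, so m(6) = 7.
Codeword c = [9, 6, 1, 3, 7] ∈ F_11^5.


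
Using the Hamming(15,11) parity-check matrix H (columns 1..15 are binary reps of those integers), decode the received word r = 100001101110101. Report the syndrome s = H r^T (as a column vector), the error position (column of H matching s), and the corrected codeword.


s = (1, 0, 1, 0)^T, error position = 10, corrected codeword c = 100001101010101

Compute s = H r^T mod 2 one row at a time:
  s_1 = 0 + 1 + 1 + 1 + 0 + 1 + 0 + 1 = 5 ≡ 1 (mod 2).
  s_2 = 0 + 0 + 1 + 1 + 0 + 1 + 0 + 1 = 4 ≡ 0 (mod 2).
  s_3 = 0 + 0 + 1 + 1 + 1 + 1 + 0 + 1 = 5 ≡ 1 (mod 2).
  s_4 = 1 + 0 + 0 + 1 + 1 + 1 + 1 + 1 = 6 ≡ 0 (mod 2).
s = (1, 0, 1, 0)^T — this equals column 10 of H (binary 1010), so error is at position 10.
Correct: flip bit 10 of r = 100001101110101 to get c = 100001101010101.


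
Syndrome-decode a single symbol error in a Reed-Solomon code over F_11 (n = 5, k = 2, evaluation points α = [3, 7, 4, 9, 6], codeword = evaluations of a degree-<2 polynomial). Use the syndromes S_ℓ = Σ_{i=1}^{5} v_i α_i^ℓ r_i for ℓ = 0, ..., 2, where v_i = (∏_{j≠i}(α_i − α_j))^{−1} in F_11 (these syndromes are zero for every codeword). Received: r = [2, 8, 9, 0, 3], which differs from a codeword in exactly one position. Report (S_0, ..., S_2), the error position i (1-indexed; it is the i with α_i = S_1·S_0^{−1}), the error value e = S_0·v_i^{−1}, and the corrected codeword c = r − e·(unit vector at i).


S = (5, 8, 4), error at position 5, error magnitude e = 2, c = [2, 8, 9, 0, 1].

Step 1: column multipliers v_i = (∏_{j≠i}(α_i − α_j))^{−1} mod 11.
  i = 1 (α = 3): (3−7)(3−4)(3−9)(3−6) = (−4)·(−1)·(−6)·(−3) = 72 ≡ 6, so v_1 = 6^{−1} = 2 (mod 11).
  i = 2 (α = 7): (7−3)(7−4)(7−9)(7−6) = 4·3·(−2)·1 = −24 ≡ 9, so v_2 = 9^{−1} = 5 (mod 11).
  i = 3 (α = 4): (4−3)(4−7)(4−9)(4−6) = 1·(−3)·(−5)·(−2) = −30 ≡ 3, so v_3 = 3^{−1} = 4 (mod 11).
  i = 4 (α = 9): (9−3)(9−7)(9−4)(9−6) = 6·2·5·3 = 180 ≡ 4, so v_4 = 4^{−1} = 3 (mod 11).
  i = 5 (α = 6): (6−3)(6−7)(6−4)(6−9) = 3·(−1)·2·(−3) = 18 ≡ 7, so v_5 = 7^{−1} = 8 (mod 11).
  v = [2, 5, 4, 3, 8].
Step 2: syndromes of r = [2, 8, 9, 0, 3] (all sums mod 11).
  S_0 = Σ v_i r_i = 2·2 + 5·8 + 4·9 + 3·0 + 8·3 = 104 ≡ 5.
  S_1 = Σ v_i α_i r_i = 2·3·2 + 5·7·8 + 4·4·9 + 3·9·0 + 8·6·3 = 580 ≡ 8.
  α_i^2 mod 11 = [9, 5, 5, 4, 3].
  S_2 = Σ v_i α_i^2 r_i = 2·9·2 + 5·5·8 + 4·5·9 + 3·4·0 + 8·3·3 = 488 ≡ 4.
  S = (5, 8, 4) ≠ 0, so r is not a codeword (an error is present).
Step 3: locate the error. For a single error e at position i, S_ℓ = v_i·e·α_i^ℓ, so α_err = S_1/S_0.
  S_0^{−1} = 5^{−1} = 9 (mod 11), so α_err = 8·9 = 72 ≡ 6 = α_5. Error position i = 5.
  Consistency check: S_2/S_1 = 4·7 = 28 ≡ 6 = α_err ✓ (single-error assumption holds).
Step 4: error magnitude e = S_0/v_5 = S_0·∏_{j≠5}(α_5 − α_j) = 5·7 = 35 ≡ 2 (mod 11).
Step 5: correct position 5: c_5 = r_5 − e = 3 − 2 ≡ 1 (mod 11). Hence c = [2, 8, 9, 0, 1].
  Check: interpolating c through the α_i gives m(x) = 3 + 7·x (degree < 2) with m(α_i) = c_i for every i, so c is indeed a codeword.


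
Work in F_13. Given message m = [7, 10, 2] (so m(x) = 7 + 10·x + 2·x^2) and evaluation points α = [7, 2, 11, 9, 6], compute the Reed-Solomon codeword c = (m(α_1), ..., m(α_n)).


c = [6, 9, 8, 12, 9]

Message polynomial: m(x) = 7 + 10·x + 2·x^2 (mod 13).
For each evaluation point α_i, compute m(α_i) mod 13:
  α_1 = 7: Horner steps 2 → 11 → 6, so m(7) = 6.
  α_2 = 2: Horner steps 2 → 1 → 9, so m(2) = 9.
  α_3 = 11: Horner steps 2 → 6 → 8, so m(11) = 8.
  α_4 = 9: Horner steps 2 → 2 → 12, so m(9) = 12.
  α_5 = 6: Horner steps 2 → 9 → 9, so m(6) = 9.
Codeword c = [6, 9, 8, 12, 9] ∈ F_13^5.


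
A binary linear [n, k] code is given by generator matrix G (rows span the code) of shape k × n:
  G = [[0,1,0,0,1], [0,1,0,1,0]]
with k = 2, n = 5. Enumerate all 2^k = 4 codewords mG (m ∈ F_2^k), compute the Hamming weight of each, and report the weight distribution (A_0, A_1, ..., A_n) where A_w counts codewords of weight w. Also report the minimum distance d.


Weight distribution: A_0 = 1, A_2 = 3. Minimum distance d = 2.

Enumerate all 2^2 = 4 messages m ∈ F_2^2.
For each, compute codeword c = mG in F_2^5, then tally its weight.
  m = 00 → c = 00000, weight = 0.
  m = 10 → c = 01001, weight = 2.
  m = 01 → c = 01010, weight = 2.
  m = 11 → c = 00011, weight = 2.
Tally weights:
  weight 0: 1 codewords.
  weight 2: 3 codewords.
Minimum distance d = smallest w > 0 with A_w > 0 = 2.
Sanity: Σ A_w = 4 = 2^2 = 4 ✓.


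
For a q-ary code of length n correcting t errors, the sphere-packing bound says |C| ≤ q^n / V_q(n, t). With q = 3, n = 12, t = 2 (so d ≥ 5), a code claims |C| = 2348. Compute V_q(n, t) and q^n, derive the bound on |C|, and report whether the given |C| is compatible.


V_q(n, t) = 289, q^n = 531441, Hamming bound = 1838, |C| = 2348 > bound (violated).

Step 1: Compute V_q(n, t) = Σ_{j=0}^2 C(n, j) (q−1)^j.
  j = 0: C(12,0)·(2)^0 = 1·1 = 1.
  j = 1: C(12,1)·(2)^1 = 12·2 = 24.
  j = 2: C(12,2)·(2)^2 = 66·4 = 264.
  V_q(n, t) = 1 + 24 + 264 = 289.
Step 2: q^n = 3^12 = 531441.
Step 3: Hamming bound ⌊q^n / V_q(n,t)⌋ = ⌊531441/289⌋ = 1838.
Step 4: Compare |C| = 2348 to 1838: violated.
The claimed |C| lies above the Hamming bound, so no 3-ary code of length 12 with d ≥ 5 can have 2348 codewords.


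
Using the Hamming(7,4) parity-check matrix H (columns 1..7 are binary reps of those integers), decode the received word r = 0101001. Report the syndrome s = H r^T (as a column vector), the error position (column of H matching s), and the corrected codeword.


s = (0, 0, 1)^T, error position = 1, corrected codeword c = 1101001

Compute s = H r^T mod 2 one row at a time:
  s_1 = 1 + 0 + 0 + 1 = 2 ≡ 0 (mod 2).
  s_2 = 1 + 0 + 0 + 1 = 2 ≡ 0 (mod 2).
  s_3 = 0 + 0 + 0 + 1 = 1 ≡ 1 (mod 2).
s = (0, 0, 1)^T — this equals column 1 of H (binary 001), so error is at position 1.
Correct: flip bit 1 of r = 0101001 to get c = 1101001.


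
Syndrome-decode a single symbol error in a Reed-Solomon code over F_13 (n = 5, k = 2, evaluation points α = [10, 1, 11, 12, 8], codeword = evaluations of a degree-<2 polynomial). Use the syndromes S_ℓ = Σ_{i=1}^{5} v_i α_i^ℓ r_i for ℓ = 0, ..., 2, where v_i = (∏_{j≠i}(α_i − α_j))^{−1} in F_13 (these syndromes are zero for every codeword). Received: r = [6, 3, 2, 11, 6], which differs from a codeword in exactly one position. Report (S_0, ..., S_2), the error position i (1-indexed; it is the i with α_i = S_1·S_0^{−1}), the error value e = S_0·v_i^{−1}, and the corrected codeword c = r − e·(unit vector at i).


S = (5, 1, 8), error at position 5, error magnitude e = 5, c = [6, 3, 2, 11, 1].

Step 1: column multipliers v_i = (∏_{j≠i}(α_i − α_j))^{−1} mod 13.
  i = 1 (α = 10): (10−1)(10−11)(10−12)(10−8) = 9·(−1)·(−2)·2 = 36 ≡ 10, so v_1 = 10^{−1} = 4 (mod 13).
  i = 2 (α = 1): (1−10)(1−11)(1−12)(1−8) = (−9)·(−10)·(−11)·(−7) = 6930 ≡ 1, so v_2 = 1^{−1} = 1 (mod 13).
  i = 3 (α = 11): (11−10)(11−1)(11−12)(11−8) = 1·10·(−1)·3 = −30 ≡ 9, so v_3 = 9^{−1} = 3 (mod 13).
  i = 4 (α = 12): (12−10)(12−1)(12−11)(12−8) = 2·11·1·4 = 88 ≡ 10, so v_4 = 10^{−1} = 4 (mod 13).
  i = 5 (α = 8): (8−10)(8−1)(8−11)(8−12) = (−2)·7·(−3)·(−4) = −168 ≡ 1, so v_5 = 1^{−1} = 1 (mod 13).
  v = [4, 1, 3, 4, 1].
Step 2: syndromes of r = [6, 3, 2, 11, 6] (all sums mod 13).
  S_0 = Σ v_i r_i = 4·6 + 1·3 + 3·2 + 4·11 + 1·6 = 83 ≡ 5.
  S_1 = Σ v_i α_i r_i = 4·10·6 + 1·1·3 + 3·11·2 + 4·12·11 + 1·8·6 = 885 ≡ 1.
  α_i^2 mod 13 = [9, 1, 4, 1, 12].
  S_2 = Σ v_i α_i^2 r_i = 4·9·6 + 1·1·3 + 3·4·2 + 4·1·11 + 1·12·6 = 359 ≡ 8.
  S = (5, 1, 8) ≠ 0, so r is not a codeword (an error is present).
Step 3: locate the error. For a single error e at position i, S_ℓ = v_i·e·α_i^ℓ, so α_err = S_1/S_0.
  S_0^{−1} = 5^{−1} = 8 (mod 13), so α_err = 1·8 = 8 ≡ 8 = α_5. Error position i = 5.
  Consistency check: S_2/S_1 = 8·1 = 8 ≡ 8 = α_err ✓ (single-error assumption holds).
Step 4: error magnitude e = S_0/v_5 = S_0·∏_{j≠5}(α_5 − α_j) = 5·1 = 5 ≡ 5 (mod 13).
Step 5: correct position 5: c_5 = r_5 − e = 6 − 5 ≡ 1 (mod 13). Hence c = [6, 3, 2, 11, 1].
  Check: interpolating c through the α_i gives m(x) = 7 + 9·x (degree < 2) with m(α_i) = c_i for every i, so c is indeed a codeword.


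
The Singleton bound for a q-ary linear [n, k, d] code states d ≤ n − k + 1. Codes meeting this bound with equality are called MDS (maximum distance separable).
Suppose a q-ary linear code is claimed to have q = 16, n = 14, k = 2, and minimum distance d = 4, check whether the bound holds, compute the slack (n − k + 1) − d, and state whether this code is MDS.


Singleton RHS = n − k + 1 = 13, slack = 9, bound satisfied, not MDS.

Singleton bound: d ≤ n − k + 1.
Here n = 14, k = 2, so n − k + 1 = 13.
Given d = 4, check d ≤ 13: YES.
Slack = (n − k + 1) − d = 9.
The code is NOT MDS (slack = 9 > 0).
Description: the claimed parameters are [14, 2, 4]_16; such a code would be non-MDS.


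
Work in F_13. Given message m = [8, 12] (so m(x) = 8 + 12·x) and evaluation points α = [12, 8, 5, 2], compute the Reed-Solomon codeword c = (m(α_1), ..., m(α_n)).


c = [9, 0, 3, 6]

Message polynomial: m(x) = 8 + 12·x (mod 13).
For each evaluation point α_i, compute m(α_i) mod 13:
  α_1 = 12: Horner steps 12 → 9, so m(12) = 9.
  α_2 = 8: Horner steps 12 → 0, so m(8) = 0.
  α_3 = 5: Horner steps 12 → 3, so m(5) = 3.
  α_4 = 2: Horner steps 12 → 6, so m(2) = 6.
Codeword c = [9, 0, 3, 6] ∈ F_13^4.


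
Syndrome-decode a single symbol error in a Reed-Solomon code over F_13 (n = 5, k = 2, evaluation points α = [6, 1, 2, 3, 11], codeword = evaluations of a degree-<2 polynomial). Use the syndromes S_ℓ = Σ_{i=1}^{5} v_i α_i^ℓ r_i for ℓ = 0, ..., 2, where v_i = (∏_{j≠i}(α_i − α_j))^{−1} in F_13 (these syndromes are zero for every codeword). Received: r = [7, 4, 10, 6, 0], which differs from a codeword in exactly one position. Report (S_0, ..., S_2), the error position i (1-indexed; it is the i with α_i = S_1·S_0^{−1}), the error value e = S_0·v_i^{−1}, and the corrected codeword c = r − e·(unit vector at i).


S = (9, 9, 9), error at position 2, error magnitude e = 3, c = [7, 1, 10, 6, 0].

Step 1: column multipliers v_i = (∏_{j≠i}(α_i − α_j))^{−1} mod 13.
  i = 1 (α = 6): (6−1)(6−2)(6−3)(6−11) = 5·4·3·(−5) = −300 ≡ 12, so v_1 = 12^{−1} = 12 (mod 13).
  i = 2 (α = 1): (1−6)(1−2)(1−3)(1−11) = (−5)·(−1)·(−2)·(−10) = 100 ≡ 9, so v_2 = 9^{−1} = 3 (mod 13).
  i = 3 (α = 2): (2−6)(2−1)(2−3)(2−11) = (−4)·1·(−1)·(−9) = −36 ≡ 3, so v_3 = 3^{−1} = 9 (mod 13).
  i = 4 (α = 3): (3−6)(3−1)(3−2)(3−11) = (−3)·2·1·(−8) = 48 ≡ 9, so v_4 = 9^{−1} = 3 (mod 13).
  i = 5 (α = 11): (11−6)(11−1)(11−2)(11−3) = 5·10·9·8 = 3600 ≡ 12, so v_5 = 12^{−1} = 12 (mod 13).
  v = [12, 3, 9, 3, 12].
Step 2: syndromes of r = [7, 4, 10, 6, 0] (all sums mod 13).
  S_0 = Σ v_i r_i = 12·7 + 3·4 + 9·10 + 3·6 + 12·0 = 204 ≡ 9.
  S_1 = Σ v_i α_i r_i = 12·6·7 + 3·1·4 + 9·2·10 + 3·3·6 + 12·11·0 = 750 ≡ 9.
  α_i^2 mod 13 = [10, 1, 4, 9, 4].
  S_2 = Σ v_i α_i^2 r_i = 12·10·7 + 3·1·4 + 9·4·10 + 3·9·6 + 12·4·0 = 1374 ≡ 9.
  S = (9, 9, 9) ≠ 0, so r is not a codeword (an error is present).
Step 3: locate the error. For a single error e at position i, S_ℓ = v_i·e·α_i^ℓ, so α_err = S_1/S_0.
  S_0^{−1} = 9^{−1} = 3 (mod 13), so α_err = 9·3 = 27 ≡ 1 = α_2. Error position i = 2.
  Consistency check: S_2/S_1 = 9·3 = 27 ≡ 1 = α_err ✓ (single-error assumption holds).
Step 4: error magnitude e = S_0/v_2 = S_0·∏_{j≠2}(α_2 − α_j) = 9·9 = 81 ≡ 3 (mod 13).
Step 5: correct position 2: c_2 = r_2 − e = 4 − 3 ≡ 1 (mod 13). Hence c = [7, 1, 10, 6, 0].
  Check: interpolating c through the α_i gives m(x) = 5 + 9·x (degree < 2) with m(α_i) = c_i for every i, so c is indeed a codeword.


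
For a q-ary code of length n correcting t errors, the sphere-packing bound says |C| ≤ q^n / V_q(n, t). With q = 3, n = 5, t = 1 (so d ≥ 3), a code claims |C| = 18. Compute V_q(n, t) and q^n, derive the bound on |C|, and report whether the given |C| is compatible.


V_q(n, t) = 11, q^n = 243, Hamming bound = 22, |C| = 18 ≤ bound (satisfied).

Step 1: Compute V_q(n, t) = Σ_{j=0}^1 C(n, j) (q−1)^j.
  j = 0: C(5,0)·(2)^0 = 1·1 = 1.
  j = 1: C(5,1)·(2)^1 = 5·2 = 10.
  V_q(n, t) = 1 + 10 = 11.
Step 2: q^n = 3^5 = 243.
Step 3: Hamming bound ⌊q^n / V_q(n,t)⌋ = ⌊243/11⌋ = 22.
Step 4: Compare |C| = 18 to 22: satisfied.
The claimed |C| lies below the Hamming bound.


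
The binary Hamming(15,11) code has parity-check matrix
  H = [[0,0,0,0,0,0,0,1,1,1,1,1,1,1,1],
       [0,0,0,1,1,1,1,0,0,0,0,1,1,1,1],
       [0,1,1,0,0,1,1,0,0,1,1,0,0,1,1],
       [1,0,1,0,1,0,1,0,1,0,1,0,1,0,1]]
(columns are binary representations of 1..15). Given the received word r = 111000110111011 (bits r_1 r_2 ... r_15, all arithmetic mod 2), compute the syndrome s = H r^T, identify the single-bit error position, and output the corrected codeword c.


s = (0, 0, 1, 1)^T, error position = 3, corrected codeword c = 110000110111011

Compute s = H r^T mod 2 one row at a time:
  s_1 = 1 + 0 + 1 + 1 + 1 + 0 + 1 + 1 = 6 ≡ 0 (mod 2).
  s_2 = 0 + 0 + 0 + 1 + 1 + 0 + 1 + 1 = 4 ≡ 0 (mod 2).
  s_3 = 1 + 1 + 0 + 1 + 1 + 1 + 1 + 1 = 7 ≡ 1 (mod 2).
  s_4 = 1 + 1 + 0 + 1 + 0 + 1 + 0 + 1 = 5 ≡ 1 (mod 2).
s = (0, 0, 1, 1)^T — this equals column 3 of H (binary 0011), so error is at position 3.
Correct: flip bit 3 of r = 111000110111011 to get c = 110000110111011.


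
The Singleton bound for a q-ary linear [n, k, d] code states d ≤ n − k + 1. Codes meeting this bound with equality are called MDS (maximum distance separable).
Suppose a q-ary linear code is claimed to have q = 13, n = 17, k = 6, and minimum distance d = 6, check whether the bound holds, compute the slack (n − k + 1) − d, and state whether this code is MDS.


Singleton RHS = n − k + 1 = 12, slack = 6, bound satisfied, not MDS.

Singleton bound: d ≤ n − k + 1.
Here n = 17, k = 6, so n − k + 1 = 12.
Given d = 6, check d ≤ 12: YES.
Slack = (n − k + 1) − d = 6.
The code is NOT MDS (slack = 6 > 0).
Description: the claimed parameters are [17, 6, 6]_13; such a code would be non-MDS.


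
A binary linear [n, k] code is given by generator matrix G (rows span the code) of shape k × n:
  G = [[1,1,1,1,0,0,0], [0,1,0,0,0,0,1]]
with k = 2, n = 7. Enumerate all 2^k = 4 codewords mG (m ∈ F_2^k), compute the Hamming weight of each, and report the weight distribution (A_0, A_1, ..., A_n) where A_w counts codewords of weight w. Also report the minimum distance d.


Weight distribution: A_0 = 1, A_2 = 1, A_4 = 2. Minimum distance d = 2.

Enumerate all 2^2 = 4 messages m ∈ F_2^2.
For each, compute codeword c = mG in F_2^7, then tally its weight.
  m = 00 → c = 0000000, weight = 0.
  m = 10 → c = 1111000, weight = 4.
  m = 01 → c = 0100001, weight = 2.
  m = 11 → c = 1011001, weight = 4.
Tally weights:
  weight 0: 1 codewords.
  weight 2: 1 codewords.
  weight 4: 2 codewords.
Minimum distance d = smallest w > 0 with A_w > 0 = 2.
Sanity: Σ A_w = 4 = 2^2 = 4 ✓.


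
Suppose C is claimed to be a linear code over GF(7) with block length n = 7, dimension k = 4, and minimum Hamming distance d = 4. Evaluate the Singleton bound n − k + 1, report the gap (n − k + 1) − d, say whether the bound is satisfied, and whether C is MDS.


Singleton RHS = n − k + 1 = 4, slack = 0, bound satisfied, MDS.

Singleton bound: d ≤ n − k + 1.
Here n = 7, k = 4, so n − k + 1 = 4.
Given d = 4, check d ≤ 4: YES.
Slack = (n − k + 1) − d = 0.
The code is MDS (slack = 0).
Description: the claimed parameters are [7, 4, 4]_7; such a code would be MDS (meets Singleton bound).
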